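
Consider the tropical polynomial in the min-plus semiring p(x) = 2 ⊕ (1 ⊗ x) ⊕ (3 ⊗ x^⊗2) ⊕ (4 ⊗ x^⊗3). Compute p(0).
p(0) = 1

A tropical monomial a ⊗ x^⊗i evaluates to a + i · x. Evaluating each term at x = 0:
  Term 0 contributes 2 + 0 · 0 = 2
  Term 1 contributes 1 + 1 · 0 = 1
  Term 2 contributes 3 + 2 · 0 = 3
  Term 3 contributes 4 + 3 · 0 = 4
p(0) = ⊕ of these = min[2, 1, 3, 4] = 1.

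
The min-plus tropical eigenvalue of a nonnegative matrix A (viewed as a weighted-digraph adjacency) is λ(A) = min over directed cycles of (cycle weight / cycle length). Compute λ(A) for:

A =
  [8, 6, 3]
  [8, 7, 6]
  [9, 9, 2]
λ(A) = 2

Enumerate directed cycles and compute their means (weight / length). Sample:
  cycle 0 → 0: weight = 8, length = 1, mean = 8/1 ≈ 8.000
  cycle 1 → 1: weight = 7, length = 1, mean = 7/1 ≈ 7.000
  cycle 2 → 2: weight = 2, length = 1, mean = 2/1 ≈ 2.000
  cycle 0 → 1 → 0: weight = 14, length = 2, mean = 14/2 ≈ 7.000
  cycle 0 → 2 → 0: weight = 12, length = 2, mean = 12/2 ≈ 6.000
  cycle 1 → 0 → 1: weight = 14, length = 2, mean = 14/2 ≈ 7.000
Minimum mean = 2.000, attained e.g. along the cycle 2 → 2 with weight 2 and length 1. So λ(A) = 2/1 = 2.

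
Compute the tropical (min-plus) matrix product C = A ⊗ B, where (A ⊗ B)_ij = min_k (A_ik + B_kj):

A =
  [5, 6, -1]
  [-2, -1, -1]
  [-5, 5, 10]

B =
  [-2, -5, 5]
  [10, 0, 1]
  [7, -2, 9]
A ⊗ B =
  [3, -3, 7]
  [-4, -7, 0]
  [-7, -10, 0]

Apply the min-plus product entry-by-entry:
  C[0][0] = min over k of (A[0][0] + B[0][0] = 5 + -2 = 3, A[0][1] + B[1][0] = 6 + 10 = 16, A[0][2] + B[2][0] = -1 + 7 = 6) = 3 (attained at k = 0)
  C[0][1] = min over k of (A[0][0] + B[0][1] = 5 + -5 = 0, A[0][1] + B[1][1] = 6 + 0 = 6, A[0][2] + B[2][1] = -1 + -2 = -3) = -3 (attained at k = 2)
  C[0][2] = min over k of (A[0][0] + B[0][2] = 5 + 5 = 10, A[0][1] + B[1][2] = 6 + 1 = 7, A[0][2] + B[2][2] = -1 + 9 = 8) = 7 (attained at k = 1)
  C[1][0] = min over k of (A[1][0] + B[0][0] = -2 + -2 = -4, A[1][1] + B[1][0] = -1 + 10 = 9, A[1][2] + B[2][0] = -1 + 7 = 6) = -4 (attained at k = 0)
  C[1][1] = min over k of (A[1][0] + B[0][1] = -2 + -5 = -7, A[1][1] + B[1][1] = -1 + 0 = -1, A[1][2] + B[2][1] = -1 + -2 = -3) = -7 (attained at k = 0)
  C[1][2] = min over k of (A[1][0] + B[0][2] = -2 + 5 = 3, A[1][1] + B[1][2] = -1 + 1 = 0, A[1][2] + B[2][2] = -1 + 9 = 8) = 0 (attained at k = 1)
  C[2][0] = min over k of (A[2][0] + B[0][0] = -5 + -2 = -7, A[2][1] + B[1][0] = 5 + 10 = 15, A[2][2] + B[2][0] = 10 + 7 = 17) = -7 (attained at k = 0)
  C[2][1] = min over k of (A[2][0] + B[0][1] = -5 + -5 = -10, A[2][1] + B[1][1] = 5 + 0 = 5, A[2][2] + B[2][1] = 10 + -2 = 8) = -10 (attained at k = 0)
  C[2][2] = min over k of (A[2][0] + B[0][2] = -5 + 5 = 0, A[2][1] + B[1][2] = 5 + 1 = 6, A[2][2] + B[2][2] = 10 + 9 = 19) = 0 (attained at k = 0)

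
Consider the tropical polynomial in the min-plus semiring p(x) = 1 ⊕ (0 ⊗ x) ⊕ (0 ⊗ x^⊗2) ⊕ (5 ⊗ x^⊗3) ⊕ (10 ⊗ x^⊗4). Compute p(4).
p(4) = 1

A tropical monomial a ⊗ x^⊗i evaluates to a + i · x. Evaluating each term at x = 4:
  Term 0 contributes 1 + 0 · 4 = 1
  Term 1 contributes 0 + 1 · 4 = 4
  Term 2 contributes 0 + 2 · 4 = 8
  Term 3 contributes 5 + 3 · 4 = 17
  Term 4 contributes 10 + 4 · 4 = 26
p(4) = ⊕ of these = min[1, 4, 8, 17, 26] = 1.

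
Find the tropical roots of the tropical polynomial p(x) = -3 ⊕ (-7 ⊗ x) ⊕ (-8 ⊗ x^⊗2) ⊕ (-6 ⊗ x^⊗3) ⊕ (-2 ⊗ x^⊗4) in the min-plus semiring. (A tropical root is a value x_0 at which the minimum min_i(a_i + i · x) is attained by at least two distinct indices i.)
Roots: {-4, -2, 1, 4}

Each tropical root is a break point of the lower envelope of the lines y = a_i + i · x (there are 5 lines, with slopes 0, 1, ..., 4). Only the lines that attain the minimum somewhere contribute to roots; other lines are dominated. Here the surviving (envelope) indices are i = 4, i = 3, i = 2, i = 1, i = 0.
Intersections between consecutive envelope lines give the roots: for adjacent envelope indices i < j the intersection is x = (a_i − a_j) / (j − i). Reading off the sorted break points: {-4, -2, 1, 4}.
Verification: at each break x_0, at least two indices attain the minimum of min_i(a_i + i · x_0).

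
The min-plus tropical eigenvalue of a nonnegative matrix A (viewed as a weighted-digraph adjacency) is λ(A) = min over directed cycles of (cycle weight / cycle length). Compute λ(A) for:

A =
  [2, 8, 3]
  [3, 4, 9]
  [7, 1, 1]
λ(A) = 1

Enumerate directed cycles and compute their means (weight / length). Sample:
  cycle 0 → 0: weight = 2, length = 1, mean = 2/1 ≈ 2.000
  cycle 1 → 1: weight = 4, length = 1, mean = 4/1 ≈ 4.000
  cycle 2 → 2: weight = 1, length = 1, mean = 1/1 ≈ 1.000
  cycle 0 → 1 → 0: weight = 11, length = 2, mean = 11/2 ≈ 5.500
  cycle 0 → 2 → 0: weight = 10, length = 2, mean = 10/2 ≈ 5.000
  cycle 1 → 0 → 1: weight = 11, length = 2, mean = 11/2 ≈ 5.500
Minimum mean = 1.000, attained e.g. along the cycle 2 → 2 with weight 1 and length 1. So λ(A) = 1/1 = 1.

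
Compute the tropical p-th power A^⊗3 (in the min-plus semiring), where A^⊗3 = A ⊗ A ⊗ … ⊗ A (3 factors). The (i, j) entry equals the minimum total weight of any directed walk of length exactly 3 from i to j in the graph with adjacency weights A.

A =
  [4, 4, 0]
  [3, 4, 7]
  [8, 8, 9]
A^⊗3 =
  [11, 11, 7]
  [10, 11, 7]
  [15, 15, 11]

Each entry (A^⊗3)_ij equals the minimum over all length-3 walks i = v_0 → v_1 → … → v_3 = j of Σ_t A[v_t][v_{t+1}]. For example, for (i, j) = (0, 2) we minimise over 9 possible intermediate vertex sequences; the minimum is 7, attained along the walk 0 → 1 → 0 → 2.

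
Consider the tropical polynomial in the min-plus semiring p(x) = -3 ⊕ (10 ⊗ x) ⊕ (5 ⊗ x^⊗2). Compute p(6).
p(6) = -3

A tropical monomial a ⊗ x^⊗i evaluates to a + i · x. Evaluating each term at x = 6:
  Term 0 contributes -3 + 0 · 6 = -3
  Term 1 contributes 10 + 1 · 6 = 16
  Term 2 contributes 5 + 2 · 6 = 17
p(6) = ⊕ of these = min[-3, 16, 17] = -3.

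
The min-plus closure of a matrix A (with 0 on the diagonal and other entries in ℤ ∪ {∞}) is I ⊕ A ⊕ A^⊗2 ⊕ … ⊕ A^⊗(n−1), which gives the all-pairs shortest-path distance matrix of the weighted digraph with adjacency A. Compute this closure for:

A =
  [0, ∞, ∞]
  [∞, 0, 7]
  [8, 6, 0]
Closure =
  [0, ∞, ∞]
  [15, 0, 7]
  [8, 6, 0]

This is the Floyd-Warshall all-pairs shortest-path computation. For each intermediate vertex k = 0, 1, …, 2, update dist[i][j] ← min(dist[i][j], dist[i][k] + dist[k][j]). The final matrix gives, for each (i, j), the minimum total weight of any directed path from i to j (possibly empty when i = j).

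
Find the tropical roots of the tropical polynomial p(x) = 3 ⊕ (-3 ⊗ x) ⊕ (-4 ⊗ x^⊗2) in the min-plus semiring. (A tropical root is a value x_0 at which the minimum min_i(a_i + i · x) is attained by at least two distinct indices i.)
Roots: {1, 6}

Each tropical root is a break point of the lower envelope of the lines y = a_i + i · x (there are 3 lines, with slopes 0, 1, ..., 2). Only the lines that attain the minimum somewhere contribute to roots; other lines are dominated. Here the surviving (envelope) indices are i = 2, i = 1, i = 0.
Intersections between consecutive envelope lines give the roots: for adjacent envelope indices i < j the intersection is x = (a_i − a_j) / (j − i). Reading off the sorted break points: {1, 6}.
Verification: at each break x_0, at least two indices attain the minimum of min_i(a_i + i · x_0).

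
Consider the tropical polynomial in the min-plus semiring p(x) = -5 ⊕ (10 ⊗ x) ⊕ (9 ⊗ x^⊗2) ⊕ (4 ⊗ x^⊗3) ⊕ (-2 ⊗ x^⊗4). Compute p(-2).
p(-2) = -10

A tropical monomial a ⊗ x^⊗i evaluates to a + i · x. Evaluating each term at x = -2:
  Term 0 contributes -5 + 0 · -2 = -5
  Term 1 contributes 10 + 1 · -2 = 8
  Term 2 contributes 9 + 2 · -2 = 5
  Term 3 contributes 4 + 3 · -2 = -2
  Term 4 contributes -2 + 4 · -2 = -10
p(-2) = ⊕ of these = min[-5, 8, 5, -2, -10] = -10.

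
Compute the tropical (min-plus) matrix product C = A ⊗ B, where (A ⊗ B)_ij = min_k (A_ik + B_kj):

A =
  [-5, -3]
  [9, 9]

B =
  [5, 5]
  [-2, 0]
A ⊗ B =
  [-5, -3]
  [7, 9]

Apply the min-plus product entry-by-entry:
  C[0][0] = min over k of (A[0][0] + B[0][0] = -5 + 5 = 0, A[0][1] + B[1][0] = -3 + -2 = -5) = -5 (attained at k = 1)
  C[0][1] = min over k of (A[0][0] + B[0][1] = -5 + 5 = 0, A[0][1] + B[1][1] = -3 + 0 = -3) = -3 (attained at k = 1)
  C[1][0] = min over k of (A[1][0] + B[0][0] = 9 + 5 = 14, A[1][1] + B[1][0] = 9 + -2 = 7) = 7 (attained at k = 1)
  C[1][1] = min over k of (A[1][0] + B[0][1] = 9 + 5 = 14, A[1][1] + B[1][1] = 9 + 0 = 9) = 9 (attained at k = 1)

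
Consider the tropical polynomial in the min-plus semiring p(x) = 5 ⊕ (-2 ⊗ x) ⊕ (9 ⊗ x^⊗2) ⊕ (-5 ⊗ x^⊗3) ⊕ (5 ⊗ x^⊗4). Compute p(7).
p(7) = 5

A tropical monomial a ⊗ x^⊗i evaluates to a + i · x. Evaluating each term at x = 7:
  Term 0 contributes 5 + 0 · 7 = 5
  Term 1 contributes -2 + 1 · 7 = 5
  Term 2 contributes 9 + 2 · 7 = 23
  Term 3 contributes -5 + 3 · 7 = 16
  Term 4 contributes 5 + 4 · 7 = 33
p(7) = ⊕ of these = min[5, 5, 23, 16, 33] = 5.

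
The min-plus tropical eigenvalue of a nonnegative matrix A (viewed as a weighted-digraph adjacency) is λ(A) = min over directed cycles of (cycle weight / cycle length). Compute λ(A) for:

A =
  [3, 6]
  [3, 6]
λ(A) = 3

Enumerate directed cycles and compute their means (weight / length). Sample:
  cycle 0 → 0: weight = 3, length = 1, mean = 3/1 ≈ 3.000
  cycle 1 → 1: weight = 6, length = 1, mean = 6/1 ≈ 6.000
  cycle 0 → 1 → 0: weight = 9, length = 2, mean = 9/2 ≈ 4.500
  cycle 1 → 0 → 1: weight = 9, length = 2, mean = 9/2 ≈ 4.500
Minimum mean = 3.000, attained e.g. along the cycle 0 → 0 with weight 3 and length 1. So λ(A) = 3/1 = 3.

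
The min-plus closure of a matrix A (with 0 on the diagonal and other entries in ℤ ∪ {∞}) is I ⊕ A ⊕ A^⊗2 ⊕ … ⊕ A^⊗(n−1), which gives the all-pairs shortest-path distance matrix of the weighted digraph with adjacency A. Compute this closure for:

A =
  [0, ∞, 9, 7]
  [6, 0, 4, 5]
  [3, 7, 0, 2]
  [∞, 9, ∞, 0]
Closure =
  [0, 16, 9, 7]
  [6, 0, 4, 5]
  [3, 7, 0, 2]
  [15, 9, 13, 0]

This is the Floyd-Warshall all-pairs shortest-path computation. For each intermediate vertex k = 0, 1, …, 3, update dist[i][j] ← min(dist[i][j], dist[i][k] + dist[k][j]). The final matrix gives, for each (i, j), the minimum total weight of any directed path from i to j (possibly empty when i = j).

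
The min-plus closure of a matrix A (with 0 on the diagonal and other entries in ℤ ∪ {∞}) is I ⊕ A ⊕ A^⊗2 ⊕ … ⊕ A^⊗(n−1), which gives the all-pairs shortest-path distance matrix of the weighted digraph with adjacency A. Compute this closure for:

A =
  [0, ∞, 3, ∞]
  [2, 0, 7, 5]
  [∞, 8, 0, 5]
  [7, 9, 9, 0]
Closure =
  [0, 11, 3, 8]
  [2, 0, 5, 5]
  [10, 8, 0, 5]
  [7, 9, 9, 0]

This is the Floyd-Warshall all-pairs shortest-path computation. For each intermediate vertex k = 0, 1, …, 3, update dist[i][j] ← min(dist[i][j], dist[i][k] + dist[k][j]). The final matrix gives, for each (i, j), the minimum total weight of any directed path from i to j (possibly empty when i = j).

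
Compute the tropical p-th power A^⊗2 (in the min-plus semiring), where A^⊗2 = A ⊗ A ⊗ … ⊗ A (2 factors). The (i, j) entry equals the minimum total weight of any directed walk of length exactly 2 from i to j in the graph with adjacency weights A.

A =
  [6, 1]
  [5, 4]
A^⊗2 =
  [6, 5]
  [9, 6]

Each entry (A^⊗2)_ij equals the minimum over all length-2 walks i = v_0 → v_1 → … → v_2 = j of Σ_t A[v_t][v_{t+1}]. For example, for (i, j) = (0, 1) we minimise over 2 possible intermediate vertex sequences; the minimum is 5, attained along the walk 0 → 1 → 1.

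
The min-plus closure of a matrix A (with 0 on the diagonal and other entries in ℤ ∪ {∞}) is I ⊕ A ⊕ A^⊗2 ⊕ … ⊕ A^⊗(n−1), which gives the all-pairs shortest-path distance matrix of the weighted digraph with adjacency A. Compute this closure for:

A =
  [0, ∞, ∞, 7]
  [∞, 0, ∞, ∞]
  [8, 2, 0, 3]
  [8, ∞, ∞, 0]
Closure =
  [0, ∞, ∞, 7]
  [∞, 0, ∞, ∞]
  [8, 2, 0, 3]
  [8, ∞, ∞, 0]

This is the Floyd-Warshall all-pairs shortest-path computation. For each intermediate vertex k = 0, 1, …, 3, update dist[i][j] ← min(dist[i][j], dist[i][k] + dist[k][j]). The final matrix gives, for each (i, j), the minimum total weight of any directed path from i to j (possibly empty when i = j).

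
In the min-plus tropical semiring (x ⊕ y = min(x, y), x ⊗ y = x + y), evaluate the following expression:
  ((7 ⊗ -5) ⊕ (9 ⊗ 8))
((7 ⊗ -5) ⊕ (9 ⊗ 8)) = 2

Expand innermost to outermost. Recall ⊕ takes the minimum of its arguments and ⊗ takes their sum. Working out the expression ((7 ⊗ -5) ⊕ (9 ⊗ 8)) gives 2.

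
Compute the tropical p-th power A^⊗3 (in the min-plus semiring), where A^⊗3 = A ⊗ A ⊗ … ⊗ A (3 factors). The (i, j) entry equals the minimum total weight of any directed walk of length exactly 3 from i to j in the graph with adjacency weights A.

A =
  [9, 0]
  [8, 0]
A^⊗3 =
  [8, 0]
  [8, 0]

Each entry (A^⊗3)_ij equals the minimum over all length-3 walks i = v_0 → v_1 → … → v_3 = j of Σ_t A[v_t][v_{t+1}]. For example, for (i, j) = (0, 1) we minimise over 4 possible intermediate vertex sequences; the minimum is 0, attained along the walk 0 → 1 → 1 → 1.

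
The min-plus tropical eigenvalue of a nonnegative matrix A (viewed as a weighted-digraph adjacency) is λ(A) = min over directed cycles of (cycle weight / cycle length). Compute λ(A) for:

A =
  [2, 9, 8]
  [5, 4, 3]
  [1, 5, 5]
λ(A) = 2

Enumerate directed cycles and compute their means (weight / length). Sample:
  cycle 0 → 0: weight = 2, length = 1, mean = 2/1 ≈ 2.000
  cycle 1 → 1: weight = 4, length = 1, mean = 4/1 ≈ 4.000
  cycle 2 → 2: weight = 5, length = 1, mean = 5/1 ≈ 5.000
  cycle 0 → 1 → 0: weight = 14, length = 2, mean = 14/2 ≈ 7.000
  cycle 0 → 2 → 0: weight = 9, length = 2, mean = 9/2 ≈ 4.500
  cycle 1 → 0 → 1: weight = 14, length = 2, mean = 14/2 ≈ 7.000
Minimum mean = 2.000, attained e.g. along the cycle 0 → 0 with weight 2 and length 1. So λ(A) = 2/1 = 2.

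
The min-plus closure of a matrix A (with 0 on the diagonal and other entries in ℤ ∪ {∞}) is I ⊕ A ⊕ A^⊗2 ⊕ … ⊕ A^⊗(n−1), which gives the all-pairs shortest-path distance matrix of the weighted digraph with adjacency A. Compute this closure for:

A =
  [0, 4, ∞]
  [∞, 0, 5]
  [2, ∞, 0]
Closure =
  [0, 4, 9]
  [7, 0, 5]
  [2, 6, 0]

This is the Floyd-Warshall all-pairs shortest-path computation. For each intermediate vertex k = 0, 1, …, 2, update dist[i][j] ← min(dist[i][j], dist[i][k] + dist[k][j]). The final matrix gives, for each (i, j), the minimum total weight of any directed path from i to j (possibly empty when i = j).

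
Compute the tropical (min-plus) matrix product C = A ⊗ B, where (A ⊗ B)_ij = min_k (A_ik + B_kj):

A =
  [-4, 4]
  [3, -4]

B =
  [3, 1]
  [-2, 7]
A ⊗ B =
  [-1, -3]
  [-6, 3]

Apply the min-plus product entry-by-entry:
  C[0][0] = min over k of (A[0][0] + B[0][0] = -4 + 3 = -1, A[0][1] + B[1][0] = 4 + -2 = 2) = -1 (attained at k = 0)
  C[0][1] = min over k of (A[0][0] + B[0][1] = -4 + 1 = -3, A[0][1] + B[1][1] = 4 + 7 = 11) = -3 (attained at k = 0)
  C[1][0] = min over k of (A[1][0] + B[0][0] = 3 + 3 = 6, A[1][1] + B[1][0] = -4 + -2 = -6) = -6 (attained at k = 1)
  C[1][1] = min over k of (A[1][0] + B[0][1] = 3 + 1 = 4, A[1][1] + B[1][1] = -4 + 7 = 3) = 3 (attained at k = 1)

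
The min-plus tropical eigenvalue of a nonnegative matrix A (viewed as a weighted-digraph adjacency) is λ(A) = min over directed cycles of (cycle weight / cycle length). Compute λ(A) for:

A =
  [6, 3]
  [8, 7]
λ(A) = 11/2

Enumerate directed cycles and compute their means (weight / length). Sample:
  cycle 0 → 0: weight = 6, length = 1, mean = 6/1 ≈ 6.000
  cycle 1 → 1: weight = 7, length = 1, mean = 7/1 ≈ 7.000
  cycle 0 → 1 → 0: weight = 11, length = 2, mean = 11/2 ≈ 5.500
  cycle 1 → 0 → 1: weight = 11, length = 2, mean = 11/2 ≈ 5.500
Minimum mean = 5.500, attained e.g. along the cycle 0 → 1 → 0 with weight 11 and length 2. So λ(A) = 11/2 = 11/2.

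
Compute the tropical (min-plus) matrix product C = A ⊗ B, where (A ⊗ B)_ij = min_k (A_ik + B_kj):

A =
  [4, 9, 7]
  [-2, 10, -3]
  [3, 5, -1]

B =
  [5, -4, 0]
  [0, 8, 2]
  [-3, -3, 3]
A ⊗ B =
  [4, 0, 4]
  [-6, -6, -2]
  [-4, -4, 2]

Apply the min-plus product entry-by-entry:
  C[0][0] = min over k of (A[0][0] + B[0][0] = 4 + 5 = 9, A[0][1] + B[1][0] = 9 + 0 = 9, A[0][2] + B[2][0] = 7 + -3 = 4) = 4 (attained at k = 2)
  C[0][1] = min over k of (A[0][0] + B[0][1] = 4 + -4 = 0, A[0][1] + B[1][1] = 9 + 8 = 17, A[0][2] + B[2][1] = 7 + -3 = 4) = 0 (attained at k = 0)
  C[0][2] = min over k of (A[0][0] + B[0][2] = 4 + 0 = 4, A[0][1] + B[1][2] = 9 + 2 = 11, A[0][2] + B[2][2] = 7 + 3 = 10) = 4 (attained at k = 0)
  C[1][0] = min over k of (A[1][0] + B[0][0] = -2 + 5 = 3, A[1][1] + B[1][0] = 10 + 0 = 10, A[1][2] + B[2][0] = -3 + -3 = -6) = -6 (attained at k = 2)
  C[1][1] = min over k of (A[1][0] + B[0][1] = -2 + -4 = -6, A[1][1] + B[1][1] = 10 + 8 = 18, A[1][2] + B[2][1] = -3 + -3 = -6) = -6 (attained at k = 0)
  C[1][2] = min over k of (A[1][0] + B[0][2] = -2 + 0 = -2, A[1][1] + B[1][2] = 10 + 2 = 12, A[1][2] + B[2][2] = -3 + 3 = 0) = -2 (attained at k = 0)
  C[2][0] = min over k of (A[2][0] + B[0][0] = 3 + 5 = 8, A[2][1] + B[1][0] = 5 + 0 = 5, A[2][2] + B[2][0] = -1 + -3 = -4) = -4 (attained at k = 2)
  C[2][1] = min over k of (A[2][0] + B[0][1] = 3 + -4 = -1, A[2][1] + B[1][1] = 5 + 8 = 13, A[2][2] + B[2][1] = -1 + -3 = -4) = -4 (attained at k = 2)
  C[2][2] = min over k of (A[2][0] + B[0][2] = 3 + 0 = 3, A[2][1] + B[1][2] = 5 + 2 = 7, A[2][2] + B[2][2] = -1 + 3 = 2) = 2 (attained at k = 2)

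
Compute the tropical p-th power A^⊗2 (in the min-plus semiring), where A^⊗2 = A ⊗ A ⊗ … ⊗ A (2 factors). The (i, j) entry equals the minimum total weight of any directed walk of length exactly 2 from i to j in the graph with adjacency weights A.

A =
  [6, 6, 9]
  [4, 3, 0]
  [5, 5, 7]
A^⊗2 =
  [10, 9, 6]
  [5, 5, 3]
  [9, 8, 5]

Each entry (A^⊗2)_ij equals the minimum over all length-2 walks i = v_0 → v_1 → … → v_2 = j of Σ_t A[v_t][v_{t+1}]. For example, for (i, j) = (0, 2) we minimise over 3 possible intermediate vertex sequences; the minimum is 6, attained along the walk 0 → 1 → 2.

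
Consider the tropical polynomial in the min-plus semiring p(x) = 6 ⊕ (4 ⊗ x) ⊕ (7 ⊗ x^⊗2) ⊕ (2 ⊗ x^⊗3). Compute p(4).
p(4) = 6

A tropical monomial a ⊗ x^⊗i evaluates to a + i · x. Evaluating each term at x = 4:
  Term 0 contributes 6 + 0 · 4 = 6
  Term 1 contributes 4 + 1 · 4 = 8
  Term 2 contributes 7 + 2 · 4 = 15
  Term 3 contributes 2 + 3 · 4 = 14
p(4) = ⊕ of these = min[6, 8, 15, 14] = 6.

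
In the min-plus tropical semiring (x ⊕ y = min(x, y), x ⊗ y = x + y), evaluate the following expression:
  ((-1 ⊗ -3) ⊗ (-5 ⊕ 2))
((-1 ⊗ -3) ⊗ (-5 ⊕ 2)) = -9

Expand innermost to outermost. Recall ⊕ takes the minimum of its arguments and ⊗ takes their sum. Working out the expression ((-1 ⊗ -3) ⊗ (-5 ⊕ 2)) gives -9.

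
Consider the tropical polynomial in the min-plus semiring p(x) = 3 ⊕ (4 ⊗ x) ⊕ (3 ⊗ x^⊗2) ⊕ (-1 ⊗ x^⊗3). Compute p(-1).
p(-1) = -4

A tropical monomial a ⊗ x^⊗i evaluates to a + i · x. Evaluating each term at x = -1:
  Term 0 contributes 3 + 0 · -1 = 3
  Term 1 contributes 4 + 1 · -1 = 3
  Term 2 contributes 3 + 2 · -1 = 1
  Term 3 contributes -1 + 3 · -1 = -4
p(-1) = ⊕ of these = min[3, 3, 1, -4] = -4.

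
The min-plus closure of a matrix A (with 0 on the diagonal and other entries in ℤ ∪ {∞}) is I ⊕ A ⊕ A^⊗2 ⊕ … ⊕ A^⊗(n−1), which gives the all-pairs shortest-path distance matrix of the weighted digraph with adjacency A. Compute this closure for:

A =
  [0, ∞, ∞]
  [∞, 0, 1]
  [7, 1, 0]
Closure =
  [0, ∞, ∞]
  [8, 0, 1]
  [7, 1, 0]

This is the Floyd-Warshall all-pairs shortest-path computation. For each intermediate vertex k = 0, 1, …, 2, update dist[i][j] ← min(dist[i][j], dist[i][k] + dist[k][j]). The final matrix gives, for each (i, j), the minimum total weight of any directed path from i to j (possibly empty when i = j).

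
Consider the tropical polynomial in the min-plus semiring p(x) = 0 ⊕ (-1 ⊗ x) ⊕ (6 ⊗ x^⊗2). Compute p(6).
p(6) = 0

A tropical monomial a ⊗ x^⊗i evaluates to a + i · x. Evaluating each term at x = 6:
  Term 0 contributes 0 + 0 · 6 = 0
  Term 1 contributes -1 + 1 · 6 = 5
  Term 2 contributes 6 + 2 · 6 = 18
p(6) = ⊕ of these = min[0, 5, 18] = 0.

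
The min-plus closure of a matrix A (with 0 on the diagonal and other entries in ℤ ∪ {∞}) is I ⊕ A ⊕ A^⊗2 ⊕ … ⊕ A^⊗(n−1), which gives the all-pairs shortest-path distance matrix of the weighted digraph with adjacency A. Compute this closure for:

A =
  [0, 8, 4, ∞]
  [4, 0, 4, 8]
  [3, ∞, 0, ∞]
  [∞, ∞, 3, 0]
Closure =
  [0, 8, 4, 16]
  [4, 0, 4, 8]
  [3, 11, 0, 19]
  [6, 14, 3, 0]

This is the Floyd-Warshall all-pairs shortest-path computation. For each intermediate vertex k = 0, 1, …, 3, update dist[i][j] ← min(dist[i][j], dist[i][k] + dist[k][j]). The final matrix gives, for each (i, j), the minimum total weight of any directed path from i to j (possibly empty when i = j).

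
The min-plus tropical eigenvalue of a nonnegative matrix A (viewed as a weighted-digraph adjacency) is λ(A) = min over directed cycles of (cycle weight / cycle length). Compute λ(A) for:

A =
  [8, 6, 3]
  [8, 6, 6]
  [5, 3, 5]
λ(A) = 4

Enumerate directed cycles and compute their means (weight / length). Sample:
  cycle 0 → 0: weight = 8, length = 1, mean = 8/1 ≈ 8.000
  cycle 1 → 1: weight = 6, length = 1, mean = 6/1 ≈ 6.000
  cycle 2 → 2: weight = 5, length = 1, mean = 5/1 ≈ 5.000
  cycle 0 → 1 → 0: weight = 14, length = 2, mean = 14/2 ≈ 7.000
  cycle 0 → 2 → 0: weight = 8, length = 2, mean = 8/2 ≈ 4.000
  cycle 1 → 0 → 1: weight = 14, length = 2, mean = 14/2 ≈ 7.000
Minimum mean = 4.000, attained e.g. along the cycle 0 → 2 → 0 with weight 8 and length 2. So λ(A) = 8/2 = 4.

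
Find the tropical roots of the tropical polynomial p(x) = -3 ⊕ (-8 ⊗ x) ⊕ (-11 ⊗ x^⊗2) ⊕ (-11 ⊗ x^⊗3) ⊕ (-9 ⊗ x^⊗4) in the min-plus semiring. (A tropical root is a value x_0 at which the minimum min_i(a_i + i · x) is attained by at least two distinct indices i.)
Roots: {-2, 0, 3, 5}

Each tropical root is a break point of the lower envelope of the lines y = a_i + i · x (there are 5 lines, with slopes 0, 1, ..., 4). Only the lines that attain the minimum somewhere contribute to roots; other lines are dominated. Here the surviving (envelope) indices are i = 4, i = 3, i = 2, i = 1, i = 0.
Intersections between consecutive envelope lines give the roots: for adjacent envelope indices i < j the intersection is x = (a_i − a_j) / (j − i). Reading off the sorted break points: {-2, 0, 3, 5}.
Verification: at each break x_0, at least two indices attain the minimum of min_i(a_i + i · x_0).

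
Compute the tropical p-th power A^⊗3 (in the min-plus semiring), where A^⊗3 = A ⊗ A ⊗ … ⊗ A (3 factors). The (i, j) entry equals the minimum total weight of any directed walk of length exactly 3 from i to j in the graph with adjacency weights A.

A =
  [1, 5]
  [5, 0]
A^⊗3 =
  [3, 5]
  [5, 0]

Each entry (A^⊗3)_ij equals the minimum over all length-3 walks i = v_0 → v_1 → … → v_3 = j of Σ_t A[v_t][v_{t+1}]. For example, for (i, j) = (0, 1) we minimise over 4 possible intermediate vertex sequences; the minimum is 5, attained along the walk 0 → 1 → 1 → 1.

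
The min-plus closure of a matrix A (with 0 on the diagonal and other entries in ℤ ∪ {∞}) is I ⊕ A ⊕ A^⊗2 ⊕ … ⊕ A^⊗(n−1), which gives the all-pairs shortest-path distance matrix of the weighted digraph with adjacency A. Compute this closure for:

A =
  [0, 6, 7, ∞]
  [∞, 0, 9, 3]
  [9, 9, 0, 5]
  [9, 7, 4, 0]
Closure =
  [0, 6, 7, 9]
  [12, 0, 7, 3]
  [9, 9, 0, 5]
  [9, 7, 4, 0]

This is the Floyd-Warshall all-pairs shortest-path computation. For each intermediate vertex k = 0, 1, …, 3, update dist[i][j] ← min(dist[i][j], dist[i][k] + dist[k][j]). The final matrix gives, for each (i, j), the minimum total weight of any directed path from i to j (possibly empty when i = j).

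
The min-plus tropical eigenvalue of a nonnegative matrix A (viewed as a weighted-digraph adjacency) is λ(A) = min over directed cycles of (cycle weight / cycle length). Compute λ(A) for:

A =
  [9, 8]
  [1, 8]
λ(A) = 9/2

Enumerate directed cycles and compute their means (weight / length). Sample:
  cycle 0 → 0: weight = 9, length = 1, mean = 9/1 ≈ 9.000
  cycle 1 → 1: weight = 8, length = 1, mean = 8/1 ≈ 8.000
  cycle 0 → 1 → 0: weight = 9, length = 2, mean = 9/2 ≈ 4.500
  cycle 1 → 0 → 1: weight = 9, length = 2, mean = 9/2 ≈ 4.500
Minimum mean = 4.500, attained e.g. along the cycle 0 → 1 → 0 with weight 9 and length 2. So λ(A) = 9/2 = 9/2.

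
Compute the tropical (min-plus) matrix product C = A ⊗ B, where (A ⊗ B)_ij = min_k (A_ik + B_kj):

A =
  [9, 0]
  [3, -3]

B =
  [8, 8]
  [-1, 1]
A ⊗ B =
  [-1, 1]
  [-4, -2]

Apply the min-plus product entry-by-entry:
  C[0][0] = min over k of (A[0][0] + B[0][0] = 9 + 8 = 17, A[0][1] + B[1][0] = 0 + -1 = -1) = -1 (attained at k = 1)
  C[0][1] = min over k of (A[0][0] + B[0][1] = 9 + 8 = 17, A[0][1] + B[1][1] = 0 + 1 = 1) = 1 (attained at k = 1)
  C[1][0] = min over k of (A[1][0] + B[0][0] = 3 + 8 = 11, A[1][1] + B[1][0] = -3 + -1 = -4) = -4 (attained at k = 1)
  C[1][1] = min over k of (A[1][0] + B[0][1] = 3 + 8 = 11, A[1][1] + B[1][1] = -3 + 1 = -2) = -2 (attained at k = 1)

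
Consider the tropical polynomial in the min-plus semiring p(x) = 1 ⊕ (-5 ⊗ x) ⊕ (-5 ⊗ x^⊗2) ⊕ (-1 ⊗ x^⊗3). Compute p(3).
p(3) = -2

A tropical monomial a ⊗ x^⊗i evaluates to a + i · x. Evaluating each term at x = 3:
  Term 0 contributes 1 + 0 · 3 = 1
  Term 1 contributes -5 + 1 · 3 = -2
  Term 2 contributes -5 + 2 · 3 = 1
  Term 3 contributes -1 + 3 · 3 = 8
p(3) = ⊕ of these = min[1, -2, 1, 8] = -2.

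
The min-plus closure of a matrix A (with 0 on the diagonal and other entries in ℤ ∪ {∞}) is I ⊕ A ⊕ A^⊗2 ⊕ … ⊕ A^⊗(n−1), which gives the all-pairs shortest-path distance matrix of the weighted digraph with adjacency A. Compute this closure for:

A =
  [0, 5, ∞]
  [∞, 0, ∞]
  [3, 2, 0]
Closure =
  [0, 5, ∞]
  [∞, 0, ∞]
  [3, 2, 0]

This is the Floyd-Warshall all-pairs shortest-path computation. For each intermediate vertex k = 0, 1, …, 2, update dist[i][j] ← min(dist[i][j], dist[i][k] + dist[k][j]). The final matrix gives, for each (i, j), the minimum total weight of any directed path from i to j (possibly empty when i = j).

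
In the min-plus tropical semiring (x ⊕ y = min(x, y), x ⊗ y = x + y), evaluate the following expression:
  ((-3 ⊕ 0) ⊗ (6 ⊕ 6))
((-3 ⊕ 0) ⊗ (6 ⊕ 6)) = 3

Expand innermost to outermost. Recall ⊕ takes the minimum of its arguments and ⊗ takes their sum. Working out the expression ((-3 ⊕ 0) ⊗ (6 ⊕ 6)) gives 3.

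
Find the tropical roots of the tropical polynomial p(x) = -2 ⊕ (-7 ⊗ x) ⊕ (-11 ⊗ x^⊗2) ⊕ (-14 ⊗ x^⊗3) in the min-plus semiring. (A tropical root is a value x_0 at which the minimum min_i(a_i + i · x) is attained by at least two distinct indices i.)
Roots: {3, 4, 5}

Each tropical root is a break point of the lower envelope of the lines y = a_i + i · x (there are 4 lines, with slopes 0, 1, ..., 3). Only the lines that attain the minimum somewhere contribute to roots; other lines are dominated. Here the surviving (envelope) indices are i = 3, i = 2, i = 1, i = 0.
Intersections between consecutive envelope lines give the roots: for adjacent envelope indices i < j the intersection is x = (a_i − a_j) / (j − i). Reading off the sorted break points: {3, 4, 5}.
Verification: at each break x_0, at least two indices attain the minimum of min_i(a_i + i · x_0).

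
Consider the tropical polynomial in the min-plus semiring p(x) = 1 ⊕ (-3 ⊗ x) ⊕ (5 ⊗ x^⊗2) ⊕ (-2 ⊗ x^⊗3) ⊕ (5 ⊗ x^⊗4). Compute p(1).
p(1) = -2

A tropical monomial a ⊗ x^⊗i evaluates to a + i · x. Evaluating each term at x = 1:
  Term 0 contributes 1 + 0 · 1 = 1
  Term 1 contributes -3 + 1 · 1 = -2
  Term 2 contributes 5 + 2 · 1 = 7
  Term 3 contributes -2 + 3 · 1 = 1
  Term 4 contributes 5 + 4 · 1 = 9
p(1) = ⊕ of these = min[1, -2, 7, 1, 9] = -2.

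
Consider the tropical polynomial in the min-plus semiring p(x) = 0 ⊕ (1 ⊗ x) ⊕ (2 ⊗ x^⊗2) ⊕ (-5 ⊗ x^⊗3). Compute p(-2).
p(-2) = -11

A tropical monomial a ⊗ x^⊗i evaluates to a + i · x. Evaluating each term at x = -2:
  Term 0 contributes 0 + 0 · -2 = 0
  Term 1 contributes 1 + 1 · -2 = -1
  Term 2 contributes 2 + 2 · -2 = -2
  Term 3 contributes -5 + 3 · -2 = -11
p(-2) = ⊕ of these = min[0, -1, -2, -11] = -11.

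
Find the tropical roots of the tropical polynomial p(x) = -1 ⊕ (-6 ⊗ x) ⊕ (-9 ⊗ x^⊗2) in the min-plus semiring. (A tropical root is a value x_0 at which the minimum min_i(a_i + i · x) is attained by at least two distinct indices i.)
Roots: {3, 5}

Each tropical root is a break point of the lower envelope of the lines y = a_i + i · x (there are 3 lines, with slopes 0, 1, ..., 2). Only the lines that attain the minimum somewhere contribute to roots; other lines are dominated. Here the surviving (envelope) indices are i = 2, i = 1, i = 0.
Intersections between consecutive envelope lines give the roots: for adjacent envelope indices i < j the intersection is x = (a_i − a_j) / (j − i). Reading off the sorted break points: {3, 5}.
Verification: at each break x_0, at least two indices attain the minimum of min_i(a_i + i · x_0).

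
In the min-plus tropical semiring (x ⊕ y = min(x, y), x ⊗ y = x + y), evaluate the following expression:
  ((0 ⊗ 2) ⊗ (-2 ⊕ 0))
((0 ⊗ 2) ⊗ (-2 ⊕ 0)) = 0

Expand innermost to outermost. Recall ⊕ takes the minimum of its arguments and ⊗ takes their sum. Working out the expression ((0 ⊗ 2) ⊗ (-2 ⊕ 0)) gives 0.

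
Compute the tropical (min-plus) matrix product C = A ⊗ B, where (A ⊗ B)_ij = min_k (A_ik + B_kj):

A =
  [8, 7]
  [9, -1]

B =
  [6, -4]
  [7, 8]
A ⊗ B =
  [14, 4]
  [6, 5]

Apply the min-plus product entry-by-entry:
  C[0][0] = min over k of (A[0][0] + B[0][0] = 8 + 6 = 14, A[0][1] + B[1][0] = 7 + 7 = 14) = 14 (attained at k = 0)
  C[0][1] = min over k of (A[0][0] + B[0][1] = 8 + -4 = 4, A[0][1] + B[1][1] = 7 + 8 = 15) = 4 (attained at k = 0)
  C[1][0] = min over k of (A[1][0] + B[0][0] = 9 + 6 = 15, A[1][1] + B[1][0] = -1 + 7 = 6) = 6 (attained at k = 1)
  C[1][1] = min over k of (A[1][0] + B[0][1] = 9 + -4 = 5, A[1][1] + B[1][1] = -1 + 8 = 7) = 5 (attained at k = 0)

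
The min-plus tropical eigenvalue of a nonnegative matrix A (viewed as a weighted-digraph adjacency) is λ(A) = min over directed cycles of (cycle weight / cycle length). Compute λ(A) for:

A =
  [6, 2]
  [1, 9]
λ(A) = 3/2

Enumerate directed cycles and compute their means (weight / length). Sample:
  cycle 0 → 0: weight = 6, length = 1, mean = 6/1 ≈ 6.000
  cycle 1 → 1: weight = 9, length = 1, mean = 9/1 ≈ 9.000
  cycle 0 → 1 → 0: weight = 3, length = 2, mean = 3/2 ≈ 1.500
  cycle 1 → 0 → 1: weight = 3, length = 2, mean = 3/2 ≈ 1.500
Minimum mean = 1.500, attained e.g. along the cycle 0 → 1 → 0 with weight 3 and length 2. So λ(A) = 3/2 = 3/2.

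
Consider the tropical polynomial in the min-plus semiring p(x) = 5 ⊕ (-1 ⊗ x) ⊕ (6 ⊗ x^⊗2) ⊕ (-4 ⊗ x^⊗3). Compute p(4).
p(4) = 3

A tropical monomial a ⊗ x^⊗i evaluates to a + i · x. Evaluating each term at x = 4:
  Term 0 contributes 5 + 0 · 4 = 5
  Term 1 contributes -1 + 1 · 4 = 3
  Term 2 contributes 6 + 2 · 4 = 14
  Term 3 contributes -4 + 3 · 4 = 8
p(4) = ⊕ of these = min[5, 3, 14, 8] = 3.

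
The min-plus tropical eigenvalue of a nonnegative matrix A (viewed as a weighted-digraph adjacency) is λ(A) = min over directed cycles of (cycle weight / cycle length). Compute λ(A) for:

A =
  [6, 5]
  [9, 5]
λ(A) = 5

Enumerate directed cycles and compute their means (weight / length). Sample:
  cycle 0 → 0: weight = 6, length = 1, mean = 6/1 ≈ 6.000
  cycle 1 → 1: weight = 5, length = 1, mean = 5/1 ≈ 5.000
  cycle 0 → 1 → 0: weight = 14, length = 2, mean = 14/2 ≈ 7.000
  cycle 1 → 0 → 1: weight = 14, length = 2, mean = 14/2 ≈ 7.000
Minimum mean = 5.000, attained e.g. along the cycle 1 → 1 with weight 5 and length 1. So λ(A) = 5/1 = 5.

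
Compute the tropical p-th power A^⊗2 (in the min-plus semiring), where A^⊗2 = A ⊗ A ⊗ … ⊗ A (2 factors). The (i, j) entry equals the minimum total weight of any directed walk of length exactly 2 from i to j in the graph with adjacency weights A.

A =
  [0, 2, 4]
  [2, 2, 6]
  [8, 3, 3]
A^⊗2 =
  [0, 2, 4]
  [2, 4, 6]
  [5, 5, 6]

Each entry (A^⊗2)_ij equals the minimum over all length-2 walks i = v_0 → v_1 → … → v_2 = j of Σ_t A[v_t][v_{t+1}]. For example, for (i, j) = (0, 2) we minimise over 3 possible intermediate vertex sequences; the minimum is 4, attained along the walk 0 → 0 → 2.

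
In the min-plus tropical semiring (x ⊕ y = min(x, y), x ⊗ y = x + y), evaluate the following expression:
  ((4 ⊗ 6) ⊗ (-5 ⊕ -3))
((4 ⊗ 6) ⊗ (-5 ⊕ -3)) = 5

Expand innermost to outermost. Recall ⊕ takes the minimum of its arguments and ⊗ takes their sum. Working out the expression ((4 ⊗ 6) ⊗ (-5 ⊕ -3)) gives 5.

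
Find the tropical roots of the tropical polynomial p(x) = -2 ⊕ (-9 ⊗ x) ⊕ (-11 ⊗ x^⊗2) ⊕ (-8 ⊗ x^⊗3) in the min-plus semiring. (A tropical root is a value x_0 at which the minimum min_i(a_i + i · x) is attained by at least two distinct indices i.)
Roots: {-3, 2, 7}

Each tropical root is a break point of the lower envelope of the lines y = a_i + i · x (there are 4 lines, with slopes 0, 1, ..., 3). Only the lines that attain the minimum somewhere contribute to roots; other lines are dominated. Here the surviving (envelope) indices are i = 3, i = 2, i = 1, i = 0.
Intersections between consecutive envelope lines give the roots: for adjacent envelope indices i < j the intersection is x = (a_i − a_j) / (j − i). Reading off the sorted break points: {-3, 2, 7}.
Verification: at each break x_0, at least two indices attain the minimum of min_i(a_i + i · x_0).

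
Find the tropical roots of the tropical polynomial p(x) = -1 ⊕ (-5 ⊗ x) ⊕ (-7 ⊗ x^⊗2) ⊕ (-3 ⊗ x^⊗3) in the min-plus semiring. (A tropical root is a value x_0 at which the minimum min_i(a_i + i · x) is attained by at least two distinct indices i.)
Roots: {-4, 2, 4}

Each tropical root is a break point of the lower envelope of the lines y = a_i + i · x (there are 4 lines, with slopes 0, 1, ..., 3). Only the lines that attain the minimum somewhere contribute to roots; other lines are dominated. Here the surviving (envelope) indices are i = 3, i = 2, i = 1, i = 0.
Intersections between consecutive envelope lines give the roots: for adjacent envelope indices i < j the intersection is x = (a_i − a_j) / (j − i). Reading off the sorted break points: {-4, 2, 4}.
Verification: at each break x_0, at least two indices attain the minimum of min_i(a_i + i · x_0).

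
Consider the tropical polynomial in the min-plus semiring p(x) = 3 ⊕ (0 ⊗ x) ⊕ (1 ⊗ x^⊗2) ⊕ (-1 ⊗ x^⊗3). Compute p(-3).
p(-3) = -10

A tropical monomial a ⊗ x^⊗i evaluates to a + i · x. Evaluating each term at x = -3:
  Term 0 contributes 3 + 0 · -3 = 3
  Term 1 contributes 0 + 1 · -3 = -3
  Term 2 contributes 1 + 2 · -3 = -5
  Term 3 contributes -1 + 3 · -3 = -10
p(-3) = ⊕ of these = min[3, -3, -5, -10] = -10.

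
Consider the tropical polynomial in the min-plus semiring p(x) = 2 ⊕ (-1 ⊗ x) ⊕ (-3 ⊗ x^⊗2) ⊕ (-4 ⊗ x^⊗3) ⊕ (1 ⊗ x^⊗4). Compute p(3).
p(3) = 2

A tropical monomial a ⊗ x^⊗i evaluates to a + i · x. Evaluating each term at x = 3:
  Term 0 contributes 2 + 0 · 3 = 2
  Term 1 contributes -1 + 1 · 3 = 2
  Term 2 contributes -3 + 2 · 3 = 3
  Term 3 contributes -4 + 3 · 3 = 5
  Term 4 contributes 1 + 4 · 3 = 13
p(3) = ⊕ of these = min[2, 2, 3, 5, 13] = 2.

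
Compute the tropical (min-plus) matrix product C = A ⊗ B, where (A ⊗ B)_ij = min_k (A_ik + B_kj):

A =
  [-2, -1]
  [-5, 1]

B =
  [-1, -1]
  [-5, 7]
A ⊗ B =
  [-6, -3]
  [-6, -6]

Apply the min-plus product entry-by-entry:
  C[0][0] = min over k of (A[0][0] + B[0][0] = -2 + -1 = -3, A[0][1] + B[1][0] = -1 + -5 = -6) = -6 (attained at k = 1)
  C[0][1] = min over k of (A[0][0] + B[0][1] = -2 + -1 = -3, A[0][1] + B[1][1] = -1 + 7 = 6) = -3 (attained at k = 0)
  C[1][0] = min over k of (A[1][0] + B[0][0] = -5 + -1 = -6, A[1][1] + B[1][0] = 1 + -5 = -4) = -6 (attained at k = 0)
  C[1][1] = min over k of (A[1][0] + B[0][1] = -5 + -1 = -6, A[1][1] + B[1][1] = 1 + 7 = 8) = -6 (attained at k = 0)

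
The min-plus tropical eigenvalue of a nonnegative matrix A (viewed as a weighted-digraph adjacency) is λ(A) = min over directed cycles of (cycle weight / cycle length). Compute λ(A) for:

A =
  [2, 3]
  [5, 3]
λ(A) = 2

Enumerate directed cycles and compute their means (weight / length). Sample:
  cycle 0 → 0: weight = 2, length = 1, mean = 2/1 ≈ 2.000
  cycle 1 → 1: weight = 3, length = 1, mean = 3/1 ≈ 3.000
  cycle 0 → 1 → 0: weight = 8, length = 2, mean = 8/2 ≈ 4.000
  cycle 1 → 0 → 1: weight = 8, length = 2, mean = 8/2 ≈ 4.000
Minimum mean = 2.000, attained e.g. along the cycle 0 → 0 with weight 2 and length 1. So λ(A) = 2/1 = 2.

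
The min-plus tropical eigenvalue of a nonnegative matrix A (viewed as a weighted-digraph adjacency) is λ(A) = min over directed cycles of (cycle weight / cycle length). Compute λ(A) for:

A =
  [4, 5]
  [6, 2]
λ(A) = 2

Enumerate directed cycles and compute their means (weight / length). Sample:
  cycle 0 → 0: weight = 4, length = 1, mean = 4/1 ≈ 4.000
  cycle 1 → 1: weight = 2, length = 1, mean = 2/1 ≈ 2.000
  cycle 0 → 1 → 0: weight = 11, length = 2, mean = 11/2 ≈ 5.500
  cycle 1 → 0 → 1: weight = 11, length = 2, mean = 11/2 ≈ 5.500
Minimum mean = 2.000, attained e.g. along the cycle 1 → 1 with weight 2 and length 1. So λ(A) = 2/1 = 2.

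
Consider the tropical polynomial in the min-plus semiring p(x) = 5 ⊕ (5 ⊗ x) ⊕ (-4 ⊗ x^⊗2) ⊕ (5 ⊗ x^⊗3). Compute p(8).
p(8) = 5

A tropical monomial a ⊗ x^⊗i evaluates to a + i · x. Evaluating each term at x = 8:
  Term 0 contributes 5 + 0 · 8 = 5
  Term 1 contributes 5 + 1 · 8 = 13
  Term 2 contributes -4 + 2 · 8 = 12
  Term 3 contributes 5 + 3 · 8 = 29
p(8) = ⊕ of these = min[5, 13, 12, 29] = 5.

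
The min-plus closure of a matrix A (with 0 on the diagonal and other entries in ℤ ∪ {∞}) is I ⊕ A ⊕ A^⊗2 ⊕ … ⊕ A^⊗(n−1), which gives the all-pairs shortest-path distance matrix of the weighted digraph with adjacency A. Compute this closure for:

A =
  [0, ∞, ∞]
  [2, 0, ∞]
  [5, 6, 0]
Closure =
  [0, ∞, ∞]
  [2, 0, ∞]
  [5, 6, 0]

This is the Floyd-Warshall all-pairs shortest-path computation. For each intermediate vertex k = 0, 1, …, 2, update dist[i][j] ← min(dist[i][j], dist[i][k] + dist[k][j]). The final matrix gives, for each (i, j), the minimum total weight of any directed path from i to j (possibly empty when i = j).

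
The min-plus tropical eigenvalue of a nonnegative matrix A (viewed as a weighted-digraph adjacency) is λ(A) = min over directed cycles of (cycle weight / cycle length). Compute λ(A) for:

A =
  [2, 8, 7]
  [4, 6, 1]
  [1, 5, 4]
λ(A) = 2

Enumerate directed cycles and compute their means (weight / length). Sample:
  cycle 0 → 0: weight = 2, length = 1, mean = 2/1 ≈ 2.000
  cycle 1 → 1: weight = 6, length = 1, mean = 6/1 ≈ 6.000
  cycle 2 → 2: weight = 4, length = 1, mean = 4/1 ≈ 4.000
  cycle 0 → 1 → 0: weight = 12, length = 2, mean = 12/2 ≈ 6.000
  cycle 0 → 2 → 0: weight = 8, length = 2, mean = 8/2 ≈ 4.000
  cycle 1 → 0 → 1: weight = 12, length = 2, mean = 12/2 ≈ 6.000
Minimum mean = 2.000, attained e.g. along the cycle 0 → 0 with weight 2 and length 1. So λ(A) = 2/1 = 2.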